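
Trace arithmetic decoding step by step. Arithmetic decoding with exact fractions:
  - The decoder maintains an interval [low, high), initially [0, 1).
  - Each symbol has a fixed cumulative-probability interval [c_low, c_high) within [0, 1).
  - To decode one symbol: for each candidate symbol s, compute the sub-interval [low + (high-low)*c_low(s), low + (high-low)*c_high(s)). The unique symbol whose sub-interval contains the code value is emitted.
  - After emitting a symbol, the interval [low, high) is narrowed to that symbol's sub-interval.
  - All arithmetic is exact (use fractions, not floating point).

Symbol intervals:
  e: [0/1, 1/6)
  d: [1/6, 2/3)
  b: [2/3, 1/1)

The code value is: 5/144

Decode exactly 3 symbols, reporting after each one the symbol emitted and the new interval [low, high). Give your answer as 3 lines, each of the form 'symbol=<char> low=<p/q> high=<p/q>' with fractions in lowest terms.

Step 1: interval [0/1, 1/1), width = 1/1 - 0/1 = 1/1
  'e': [0/1 + 1/1*0/1, 0/1 + 1/1*1/6) = [0/1, 1/6) <- contains code 5/144
  'd': [0/1 + 1/1*1/6, 0/1 + 1/1*2/3) = [1/6, 2/3)
  'b': [0/1 + 1/1*2/3, 0/1 + 1/1*1/1) = [2/3, 1/1)
  emit 'e', narrow to [0/1, 1/6)
Step 2: interval [0/1, 1/6), width = 1/6 - 0/1 = 1/6
  'e': [0/1 + 1/6*0/1, 0/1 + 1/6*1/6) = [0/1, 1/36)
  'd': [0/1 + 1/6*1/6, 0/1 + 1/6*2/3) = [1/36, 1/9) <- contains code 5/144
  'b': [0/1 + 1/6*2/3, 0/1 + 1/6*1/1) = [1/9, 1/6)
  emit 'd', narrow to [1/36, 1/9)
Step 3: interval [1/36, 1/9), width = 1/9 - 1/36 = 1/12
  'e': [1/36 + 1/12*0/1, 1/36 + 1/12*1/6) = [1/36, 1/24) <- contains code 5/144
  'd': [1/36 + 1/12*1/6, 1/36 + 1/12*2/3) = [1/24, 1/12)
  'b': [1/36 + 1/12*2/3, 1/36 + 1/12*1/1) = [1/12, 1/9)
  emit 'e', narrow to [1/36, 1/24)

Answer: symbol=e low=0/1 high=1/6
symbol=d low=1/36 high=1/9
symbol=e low=1/36 high=1/24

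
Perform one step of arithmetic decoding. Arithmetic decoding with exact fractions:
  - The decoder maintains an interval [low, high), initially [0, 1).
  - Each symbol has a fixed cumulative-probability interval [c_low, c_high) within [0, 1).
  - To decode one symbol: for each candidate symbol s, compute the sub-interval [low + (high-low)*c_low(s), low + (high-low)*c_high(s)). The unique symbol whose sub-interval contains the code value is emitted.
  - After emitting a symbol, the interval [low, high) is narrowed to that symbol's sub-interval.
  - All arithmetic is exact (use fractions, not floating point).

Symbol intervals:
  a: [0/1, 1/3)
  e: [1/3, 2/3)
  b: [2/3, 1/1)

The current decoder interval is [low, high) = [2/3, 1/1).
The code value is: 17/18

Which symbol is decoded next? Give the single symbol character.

Interval width = high − low = 1/1 − 2/3 = 1/3
Scaled code = (code − low) / width = (17/18 − 2/3) / 1/3 = 5/6
  a: [0/1, 1/3) 
  e: [1/3, 2/3) 
  b: [2/3, 1/1) ← scaled code falls here ✓

Answer: b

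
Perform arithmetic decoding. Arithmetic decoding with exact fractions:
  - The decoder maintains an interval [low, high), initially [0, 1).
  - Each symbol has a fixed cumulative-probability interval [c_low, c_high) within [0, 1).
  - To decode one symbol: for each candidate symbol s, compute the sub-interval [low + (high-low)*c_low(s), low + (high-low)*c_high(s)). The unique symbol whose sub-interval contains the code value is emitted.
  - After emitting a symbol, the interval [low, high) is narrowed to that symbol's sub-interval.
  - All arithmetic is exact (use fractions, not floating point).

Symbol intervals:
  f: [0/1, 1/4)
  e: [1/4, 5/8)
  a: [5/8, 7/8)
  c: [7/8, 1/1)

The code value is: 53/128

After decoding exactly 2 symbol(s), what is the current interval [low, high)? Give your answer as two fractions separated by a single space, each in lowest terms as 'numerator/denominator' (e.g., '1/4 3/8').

Step 1: interval [0/1, 1/1), width = 1/1 - 0/1 = 1/1
  'f': [0/1 + 1/1*0/1, 0/1 + 1/1*1/4) = [0/1, 1/4)
  'e': [0/1 + 1/1*1/4, 0/1 + 1/1*5/8) = [1/4, 5/8) <- contains code 53/128
  'a': [0/1 + 1/1*5/8, 0/1 + 1/1*7/8) = [5/8, 7/8)
  'c': [0/1 + 1/1*7/8, 0/1 + 1/1*1/1) = [7/8, 1/1)
  emit 'e', narrow to [1/4, 5/8)
Step 2: interval [1/4, 5/8), width = 5/8 - 1/4 = 3/8
  'f': [1/4 + 3/8*0/1, 1/4 + 3/8*1/4) = [1/4, 11/32)
  'e': [1/4 + 3/8*1/4, 1/4 + 3/8*5/8) = [11/32, 31/64) <- contains code 53/128
  'a': [1/4 + 3/8*5/8, 1/4 + 3/8*7/8) = [31/64, 37/64)
  'c': [1/4 + 3/8*7/8, 1/4 + 3/8*1/1) = [37/64, 5/8)
  emit 'e', narrow to [11/32, 31/64)

Answer: 11/32 31/64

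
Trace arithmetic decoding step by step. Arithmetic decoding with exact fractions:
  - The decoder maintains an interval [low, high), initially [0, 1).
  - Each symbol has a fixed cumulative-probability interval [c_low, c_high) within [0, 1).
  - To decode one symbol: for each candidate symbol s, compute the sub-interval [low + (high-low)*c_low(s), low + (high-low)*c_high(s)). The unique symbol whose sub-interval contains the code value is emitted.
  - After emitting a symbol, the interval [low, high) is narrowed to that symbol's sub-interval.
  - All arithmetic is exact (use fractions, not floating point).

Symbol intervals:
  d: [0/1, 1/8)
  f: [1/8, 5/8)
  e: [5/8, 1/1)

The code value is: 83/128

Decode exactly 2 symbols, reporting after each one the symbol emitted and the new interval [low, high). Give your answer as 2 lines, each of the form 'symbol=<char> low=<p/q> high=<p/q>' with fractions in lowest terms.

Answer: symbol=e low=5/8 high=1/1
symbol=d low=5/8 high=43/64

Derivation:
Step 1: interval [0/1, 1/1), width = 1/1 - 0/1 = 1/1
  'd': [0/1 + 1/1*0/1, 0/1 + 1/1*1/8) = [0/1, 1/8)
  'f': [0/1 + 1/1*1/8, 0/1 + 1/1*5/8) = [1/8, 5/8)
  'e': [0/1 + 1/1*5/8, 0/1 + 1/1*1/1) = [5/8, 1/1) <- contains code 83/128
  emit 'e', narrow to [5/8, 1/1)
Step 2: interval [5/8, 1/1), width = 1/1 - 5/8 = 3/8
  'd': [5/8 + 3/8*0/1, 5/8 + 3/8*1/8) = [5/8, 43/64) <- contains code 83/128
  'f': [5/8 + 3/8*1/8, 5/8 + 3/8*5/8) = [43/64, 55/64)
  'e': [5/8 + 3/8*5/8, 5/8 + 3/8*1/1) = [55/64, 1/1)
  emit 'd', narrow to [5/8, 43/64)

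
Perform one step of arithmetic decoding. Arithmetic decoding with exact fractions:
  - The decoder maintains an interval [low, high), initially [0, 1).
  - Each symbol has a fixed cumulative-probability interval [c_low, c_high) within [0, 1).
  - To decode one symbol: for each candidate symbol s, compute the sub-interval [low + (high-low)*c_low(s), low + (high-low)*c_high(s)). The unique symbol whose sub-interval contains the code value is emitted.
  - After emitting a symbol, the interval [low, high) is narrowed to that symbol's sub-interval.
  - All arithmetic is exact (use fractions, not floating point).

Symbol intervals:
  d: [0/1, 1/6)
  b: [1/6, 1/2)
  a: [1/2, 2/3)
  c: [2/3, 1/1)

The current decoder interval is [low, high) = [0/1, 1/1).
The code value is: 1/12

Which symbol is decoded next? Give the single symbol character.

Answer: d

Derivation:
Interval width = high − low = 1/1 − 0/1 = 1/1
Scaled code = (code − low) / width = (1/12 − 0/1) / 1/1 = 1/12
  d: [0/1, 1/6) ← scaled code falls here ✓
  b: [1/6, 1/2) 
  a: [1/2, 2/3) 
  c: [2/3, 1/1) 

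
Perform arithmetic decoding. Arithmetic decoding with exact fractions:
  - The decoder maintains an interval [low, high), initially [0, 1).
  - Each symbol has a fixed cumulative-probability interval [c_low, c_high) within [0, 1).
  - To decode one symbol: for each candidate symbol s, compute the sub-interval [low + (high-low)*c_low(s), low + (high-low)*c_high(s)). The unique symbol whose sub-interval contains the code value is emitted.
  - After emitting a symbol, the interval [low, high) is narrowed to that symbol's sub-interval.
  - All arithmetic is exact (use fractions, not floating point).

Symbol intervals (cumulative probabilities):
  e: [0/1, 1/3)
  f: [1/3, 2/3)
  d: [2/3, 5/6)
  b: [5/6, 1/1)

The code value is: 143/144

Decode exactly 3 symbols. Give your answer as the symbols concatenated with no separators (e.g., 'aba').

Answer: bbd

Derivation:
Step 1: interval [0/1, 1/1), width = 1/1 - 0/1 = 1/1
  'e': [0/1 + 1/1*0/1, 0/1 + 1/1*1/3) = [0/1, 1/3)
  'f': [0/1 + 1/1*1/3, 0/1 + 1/1*2/3) = [1/3, 2/3)
  'd': [0/1 + 1/1*2/3, 0/1 + 1/1*5/6) = [2/3, 5/6)
  'b': [0/1 + 1/1*5/6, 0/1 + 1/1*1/1) = [5/6, 1/1) <- contains code 143/144
  emit 'b', narrow to [5/6, 1/1)
Step 2: interval [5/6, 1/1), width = 1/1 - 5/6 = 1/6
  'e': [5/6 + 1/6*0/1, 5/6 + 1/6*1/3) = [5/6, 8/9)
  'f': [5/6 + 1/6*1/3, 5/6 + 1/6*2/3) = [8/9, 17/18)
  'd': [5/6 + 1/6*2/3, 5/6 + 1/6*5/6) = [17/18, 35/36)
  'b': [5/6 + 1/6*5/6, 5/6 + 1/6*1/1) = [35/36, 1/1) <- contains code 143/144
  emit 'b', narrow to [35/36, 1/1)
Step 3: interval [35/36, 1/1), width = 1/1 - 35/36 = 1/36
  'e': [35/36 + 1/36*0/1, 35/36 + 1/36*1/3) = [35/36, 53/54)
  'f': [35/36 + 1/36*1/3, 35/36 + 1/36*2/3) = [53/54, 107/108)
  'd': [35/36 + 1/36*2/3, 35/36 + 1/36*5/6) = [107/108, 215/216) <- contains code 143/144
  'b': [35/36 + 1/36*5/6, 35/36 + 1/36*1/1) = [215/216, 1/1)
  emit 'd', narrow to [107/108, 215/216)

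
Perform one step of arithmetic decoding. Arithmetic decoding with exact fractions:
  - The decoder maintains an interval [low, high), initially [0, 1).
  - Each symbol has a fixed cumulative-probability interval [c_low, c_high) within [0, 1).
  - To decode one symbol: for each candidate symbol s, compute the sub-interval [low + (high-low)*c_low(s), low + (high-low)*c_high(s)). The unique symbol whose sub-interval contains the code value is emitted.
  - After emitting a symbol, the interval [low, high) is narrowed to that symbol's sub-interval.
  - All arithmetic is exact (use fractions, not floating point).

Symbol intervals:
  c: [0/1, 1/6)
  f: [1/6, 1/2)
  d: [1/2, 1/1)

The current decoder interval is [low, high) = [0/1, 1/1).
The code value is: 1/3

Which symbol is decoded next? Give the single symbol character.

Interval width = high − low = 1/1 − 0/1 = 1/1
Scaled code = (code − low) / width = (1/3 − 0/1) / 1/1 = 1/3
  c: [0/1, 1/6) 
  f: [1/6, 1/2) ← scaled code falls here ✓
  d: [1/2, 1/1) 

Answer: f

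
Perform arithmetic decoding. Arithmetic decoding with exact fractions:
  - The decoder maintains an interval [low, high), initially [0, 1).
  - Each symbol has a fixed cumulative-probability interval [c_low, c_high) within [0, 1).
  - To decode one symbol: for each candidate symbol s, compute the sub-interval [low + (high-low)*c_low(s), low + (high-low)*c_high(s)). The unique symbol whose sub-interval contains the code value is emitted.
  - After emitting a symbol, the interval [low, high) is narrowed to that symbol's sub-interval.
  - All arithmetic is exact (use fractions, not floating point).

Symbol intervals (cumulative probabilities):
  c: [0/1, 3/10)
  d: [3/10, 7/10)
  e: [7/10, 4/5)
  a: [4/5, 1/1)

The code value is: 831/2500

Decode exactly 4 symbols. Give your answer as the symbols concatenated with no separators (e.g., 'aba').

Answer: dcca

Derivation:
Step 1: interval [0/1, 1/1), width = 1/1 - 0/1 = 1/1
  'c': [0/1 + 1/1*0/1, 0/1 + 1/1*3/10) = [0/1, 3/10)
  'd': [0/1 + 1/1*3/10, 0/1 + 1/1*7/10) = [3/10, 7/10) <- contains code 831/2500
  'e': [0/1 + 1/1*7/10, 0/1 + 1/1*4/5) = [7/10, 4/5)
  'a': [0/1 + 1/1*4/5, 0/1 + 1/1*1/1) = [4/5, 1/1)
  emit 'd', narrow to [3/10, 7/10)
Step 2: interval [3/10, 7/10), width = 7/10 - 3/10 = 2/5
  'c': [3/10 + 2/5*0/1, 3/10 + 2/5*3/10) = [3/10, 21/50) <- contains code 831/2500
  'd': [3/10 + 2/5*3/10, 3/10 + 2/5*7/10) = [21/50, 29/50)
  'e': [3/10 + 2/5*7/10, 3/10 + 2/5*4/5) = [29/50, 31/50)
  'a': [3/10 + 2/5*4/5, 3/10 + 2/5*1/1) = [31/50, 7/10)
  emit 'c', narrow to [3/10, 21/50)
Step 3: interval [3/10, 21/50), width = 21/50 - 3/10 = 3/25
  'c': [3/10 + 3/25*0/1, 3/10 + 3/25*3/10) = [3/10, 42/125) <- contains code 831/2500
  'd': [3/10 + 3/25*3/10, 3/10 + 3/25*7/10) = [42/125, 48/125)
  'e': [3/10 + 3/25*7/10, 3/10 + 3/25*4/5) = [48/125, 99/250)
  'a': [3/10 + 3/25*4/5, 3/10 + 3/25*1/1) = [99/250, 21/50)
  emit 'c', narrow to [3/10, 42/125)
Step 4: interval [3/10, 42/125), width = 42/125 - 3/10 = 9/250
  'c': [3/10 + 9/250*0/1, 3/10 + 9/250*3/10) = [3/10, 777/2500)
  'd': [3/10 + 9/250*3/10, 3/10 + 9/250*7/10) = [777/2500, 813/2500)
  'e': [3/10 + 9/250*7/10, 3/10 + 9/250*4/5) = [813/2500, 411/1250)
  'a': [3/10 + 9/250*4/5, 3/10 + 9/250*1/1) = [411/1250, 42/125) <- contains code 831/2500
  emit 'a', narrow to [411/1250, 42/125)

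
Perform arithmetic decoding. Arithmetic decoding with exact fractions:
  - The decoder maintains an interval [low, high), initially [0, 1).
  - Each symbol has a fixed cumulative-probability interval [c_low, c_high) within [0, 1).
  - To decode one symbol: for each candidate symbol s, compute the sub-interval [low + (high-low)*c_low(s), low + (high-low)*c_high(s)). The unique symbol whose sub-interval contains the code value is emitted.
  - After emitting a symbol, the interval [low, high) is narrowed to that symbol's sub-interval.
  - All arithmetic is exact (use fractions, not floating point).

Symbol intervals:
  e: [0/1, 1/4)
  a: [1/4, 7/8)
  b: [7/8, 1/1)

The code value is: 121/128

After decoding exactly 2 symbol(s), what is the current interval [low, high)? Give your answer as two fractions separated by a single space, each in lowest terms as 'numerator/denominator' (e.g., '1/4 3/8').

Answer: 29/32 63/64

Derivation:
Step 1: interval [0/1, 1/1), width = 1/1 - 0/1 = 1/1
  'e': [0/1 + 1/1*0/1, 0/1 + 1/1*1/4) = [0/1, 1/4)
  'a': [0/1 + 1/1*1/4, 0/1 + 1/1*7/8) = [1/4, 7/8)
  'b': [0/1 + 1/1*7/8, 0/1 + 1/1*1/1) = [7/8, 1/1) <- contains code 121/128
  emit 'b', narrow to [7/8, 1/1)
Step 2: interval [7/8, 1/1), width = 1/1 - 7/8 = 1/8
  'e': [7/8 + 1/8*0/1, 7/8 + 1/8*1/4) = [7/8, 29/32)
  'a': [7/8 + 1/8*1/4, 7/8 + 1/8*7/8) = [29/32, 63/64) <- contains code 121/128
  'b': [7/8 + 1/8*7/8, 7/8 + 1/8*1/1) = [63/64, 1/1)
  emit 'a', narrow to [29/32, 63/64)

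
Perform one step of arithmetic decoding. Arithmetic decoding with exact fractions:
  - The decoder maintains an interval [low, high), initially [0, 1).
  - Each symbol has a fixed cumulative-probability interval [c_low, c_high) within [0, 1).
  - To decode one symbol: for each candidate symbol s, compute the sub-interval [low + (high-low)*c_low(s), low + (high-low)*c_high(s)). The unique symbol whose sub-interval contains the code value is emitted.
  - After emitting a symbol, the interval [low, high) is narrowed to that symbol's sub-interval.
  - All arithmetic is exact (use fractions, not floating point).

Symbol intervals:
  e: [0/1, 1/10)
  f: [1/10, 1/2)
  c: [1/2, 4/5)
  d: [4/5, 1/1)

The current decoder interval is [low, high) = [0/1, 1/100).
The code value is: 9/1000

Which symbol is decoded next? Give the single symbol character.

Interval width = high − low = 1/100 − 0/1 = 1/100
Scaled code = (code − low) / width = (9/1000 − 0/1) / 1/100 = 9/10
  e: [0/1, 1/10) 
  f: [1/10, 1/2) 
  c: [1/2, 4/5) 
  d: [4/5, 1/1) ← scaled code falls here ✓

Answer: d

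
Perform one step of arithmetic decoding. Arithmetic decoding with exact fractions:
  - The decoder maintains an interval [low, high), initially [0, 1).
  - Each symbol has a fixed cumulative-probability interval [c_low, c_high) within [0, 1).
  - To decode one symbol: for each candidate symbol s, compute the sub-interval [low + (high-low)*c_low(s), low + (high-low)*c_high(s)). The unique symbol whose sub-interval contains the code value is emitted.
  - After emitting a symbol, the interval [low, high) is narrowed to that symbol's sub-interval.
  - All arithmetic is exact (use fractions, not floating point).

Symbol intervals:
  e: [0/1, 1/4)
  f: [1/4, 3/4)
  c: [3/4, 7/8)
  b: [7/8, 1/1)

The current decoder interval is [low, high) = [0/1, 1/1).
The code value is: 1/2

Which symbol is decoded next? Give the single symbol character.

Interval width = high − low = 1/1 − 0/1 = 1/1
Scaled code = (code − low) / width = (1/2 − 0/1) / 1/1 = 1/2
  e: [0/1, 1/4) 
  f: [1/4, 3/4) ← scaled code falls here ✓
  c: [3/4, 7/8) 
  b: [7/8, 1/1) 

Answer: f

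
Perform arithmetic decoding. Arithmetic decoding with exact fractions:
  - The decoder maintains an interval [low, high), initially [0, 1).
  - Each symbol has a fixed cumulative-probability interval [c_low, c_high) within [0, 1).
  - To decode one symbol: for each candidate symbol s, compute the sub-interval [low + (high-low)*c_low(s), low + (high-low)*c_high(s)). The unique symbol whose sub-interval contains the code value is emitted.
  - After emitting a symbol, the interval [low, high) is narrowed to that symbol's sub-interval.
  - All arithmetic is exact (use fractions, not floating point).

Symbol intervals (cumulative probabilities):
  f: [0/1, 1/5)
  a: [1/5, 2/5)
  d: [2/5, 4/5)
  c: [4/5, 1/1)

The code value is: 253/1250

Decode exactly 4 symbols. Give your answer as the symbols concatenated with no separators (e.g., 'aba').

Step 1: interval [0/1, 1/1), width = 1/1 - 0/1 = 1/1
  'f': [0/1 + 1/1*0/1, 0/1 + 1/1*1/5) = [0/1, 1/5)
  'a': [0/1 + 1/1*1/5, 0/1 + 1/1*2/5) = [1/5, 2/5) <- contains code 253/1250
  'd': [0/1 + 1/1*2/5, 0/1 + 1/1*4/5) = [2/5, 4/5)
  'c': [0/1 + 1/1*4/5, 0/1 + 1/1*1/1) = [4/5, 1/1)
  emit 'a', narrow to [1/5, 2/5)
Step 2: interval [1/5, 2/5), width = 2/5 - 1/5 = 1/5
  'f': [1/5 + 1/5*0/1, 1/5 + 1/5*1/5) = [1/5, 6/25) <- contains code 253/1250
  'a': [1/5 + 1/5*1/5, 1/5 + 1/5*2/5) = [6/25, 7/25)
  'd': [1/5 + 1/5*2/5, 1/5 + 1/5*4/5) = [7/25, 9/25)
  'c': [1/5 + 1/5*4/5, 1/5 + 1/5*1/1) = [9/25, 2/5)
  emit 'f', narrow to [1/5, 6/25)
Step 3: interval [1/5, 6/25), width = 6/25 - 1/5 = 1/25
  'f': [1/5 + 1/25*0/1, 1/5 + 1/25*1/5) = [1/5, 26/125) <- contains code 253/1250
  'a': [1/5 + 1/25*1/5, 1/5 + 1/25*2/5) = [26/125, 27/125)
  'd': [1/5 + 1/25*2/5, 1/5 + 1/25*4/5) = [27/125, 29/125)
  'c': [1/5 + 1/25*4/5, 1/5 + 1/25*1/1) = [29/125, 6/25)
  emit 'f', narrow to [1/5, 26/125)
Step 4: interval [1/5, 26/125), width = 26/125 - 1/5 = 1/125
  'f': [1/5 + 1/125*0/1, 1/5 + 1/125*1/5) = [1/5, 126/625)
  'a': [1/5 + 1/125*1/5, 1/5 + 1/125*2/5) = [126/625, 127/625) <- contains code 253/1250
  'd': [1/5 + 1/125*2/5, 1/5 + 1/125*4/5) = [127/625, 129/625)
  'c': [1/5 + 1/125*4/5, 1/5 + 1/125*1/1) = [129/625, 26/125)
  emit 'a', narrow to [126/625, 127/625)

Answer: affa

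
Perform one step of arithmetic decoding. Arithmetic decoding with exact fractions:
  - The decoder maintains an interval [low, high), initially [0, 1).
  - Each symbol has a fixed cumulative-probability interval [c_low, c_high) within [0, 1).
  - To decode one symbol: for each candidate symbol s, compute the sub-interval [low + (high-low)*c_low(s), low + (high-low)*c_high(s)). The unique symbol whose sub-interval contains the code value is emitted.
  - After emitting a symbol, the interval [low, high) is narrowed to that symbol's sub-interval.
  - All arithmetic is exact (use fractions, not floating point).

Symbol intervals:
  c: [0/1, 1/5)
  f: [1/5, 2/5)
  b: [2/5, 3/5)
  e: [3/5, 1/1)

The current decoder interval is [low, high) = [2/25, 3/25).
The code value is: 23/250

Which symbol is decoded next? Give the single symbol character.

Interval width = high − low = 3/25 − 2/25 = 1/25
Scaled code = (code − low) / width = (23/250 − 2/25) / 1/25 = 3/10
  c: [0/1, 1/5) 
  f: [1/5, 2/5) ← scaled code falls here ✓
  b: [2/5, 3/5) 
  e: [3/5, 1/1) 

Answer: f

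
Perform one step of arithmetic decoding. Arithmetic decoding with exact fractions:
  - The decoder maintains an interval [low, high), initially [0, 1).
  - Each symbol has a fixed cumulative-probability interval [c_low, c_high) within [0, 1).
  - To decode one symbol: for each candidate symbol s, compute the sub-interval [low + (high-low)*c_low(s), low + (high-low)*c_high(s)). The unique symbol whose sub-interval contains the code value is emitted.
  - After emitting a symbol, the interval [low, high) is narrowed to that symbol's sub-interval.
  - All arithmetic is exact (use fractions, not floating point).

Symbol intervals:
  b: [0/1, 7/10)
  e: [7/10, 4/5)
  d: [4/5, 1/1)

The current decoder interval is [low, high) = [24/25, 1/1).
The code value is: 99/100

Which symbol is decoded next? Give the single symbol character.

Answer: e

Derivation:
Interval width = high − low = 1/1 − 24/25 = 1/25
Scaled code = (code − low) / width = (99/100 − 24/25) / 1/25 = 3/4
  b: [0/1, 7/10) 
  e: [7/10, 4/5) ← scaled code falls here ✓
  d: [4/5, 1/1) 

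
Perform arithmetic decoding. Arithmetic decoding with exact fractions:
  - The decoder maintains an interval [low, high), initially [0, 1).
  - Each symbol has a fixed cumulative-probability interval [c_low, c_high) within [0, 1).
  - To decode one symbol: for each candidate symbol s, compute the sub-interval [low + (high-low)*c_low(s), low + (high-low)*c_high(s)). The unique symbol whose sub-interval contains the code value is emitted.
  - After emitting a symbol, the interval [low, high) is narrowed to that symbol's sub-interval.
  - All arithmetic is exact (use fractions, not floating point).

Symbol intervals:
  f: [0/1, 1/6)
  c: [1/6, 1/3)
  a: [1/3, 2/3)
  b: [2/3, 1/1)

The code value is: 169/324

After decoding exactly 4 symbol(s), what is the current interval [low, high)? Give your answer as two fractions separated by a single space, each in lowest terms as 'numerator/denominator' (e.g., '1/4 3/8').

Step 1: interval [0/1, 1/1), width = 1/1 - 0/1 = 1/1
  'f': [0/1 + 1/1*0/1, 0/1 + 1/1*1/6) = [0/1, 1/6)
  'c': [0/1 + 1/1*1/6, 0/1 + 1/1*1/3) = [1/6, 1/3)
  'a': [0/1 + 1/1*1/3, 0/1 + 1/1*2/3) = [1/3, 2/3) <- contains code 169/324
  'b': [0/1 + 1/1*2/3, 0/1 + 1/1*1/1) = [2/3, 1/1)
  emit 'a', narrow to [1/3, 2/3)
Step 2: interval [1/3, 2/3), width = 2/3 - 1/3 = 1/3
  'f': [1/3 + 1/3*0/1, 1/3 + 1/3*1/6) = [1/3, 7/18)
  'c': [1/3 + 1/3*1/6, 1/3 + 1/3*1/3) = [7/18, 4/9)
  'a': [1/3 + 1/3*1/3, 1/3 + 1/3*2/3) = [4/9, 5/9) <- contains code 169/324
  'b': [1/3 + 1/3*2/3, 1/3 + 1/3*1/1) = [5/9, 2/3)
  emit 'a', narrow to [4/9, 5/9)
Step 3: interval [4/9, 5/9), width = 5/9 - 4/9 = 1/9
  'f': [4/9 + 1/9*0/1, 4/9 + 1/9*1/6) = [4/9, 25/54)
  'c': [4/9 + 1/9*1/6, 4/9 + 1/9*1/3) = [25/54, 13/27)
  'a': [4/9 + 1/9*1/3, 4/9 + 1/9*2/3) = [13/27, 14/27)
  'b': [4/9 + 1/9*2/3, 4/9 + 1/9*1/1) = [14/27, 5/9) <- contains code 169/324
  emit 'b', narrow to [14/27, 5/9)
Step 4: interval [14/27, 5/9), width = 5/9 - 14/27 = 1/27
  'f': [14/27 + 1/27*0/1, 14/27 + 1/27*1/6) = [14/27, 85/162) <- contains code 169/324
  'c': [14/27 + 1/27*1/6, 14/27 + 1/27*1/3) = [85/162, 43/81)
  'a': [14/27 + 1/27*1/3, 14/27 + 1/27*2/3) = [43/81, 44/81)
  'b': [14/27 + 1/27*2/3, 14/27 + 1/27*1/1) = [44/81, 5/9)
  emit 'f', narrow to [14/27, 85/162)

Answer: 14/27 85/162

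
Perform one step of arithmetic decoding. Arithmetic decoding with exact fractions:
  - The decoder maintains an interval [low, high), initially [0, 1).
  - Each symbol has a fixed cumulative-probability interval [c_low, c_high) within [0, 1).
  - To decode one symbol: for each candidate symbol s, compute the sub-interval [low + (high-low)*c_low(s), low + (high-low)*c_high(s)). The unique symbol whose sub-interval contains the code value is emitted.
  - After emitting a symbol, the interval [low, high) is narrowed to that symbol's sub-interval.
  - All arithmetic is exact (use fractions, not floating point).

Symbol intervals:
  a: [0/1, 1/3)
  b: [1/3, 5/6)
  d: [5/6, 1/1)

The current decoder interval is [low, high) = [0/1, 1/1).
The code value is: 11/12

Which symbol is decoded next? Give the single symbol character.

Answer: d

Derivation:
Interval width = high − low = 1/1 − 0/1 = 1/1
Scaled code = (code − low) / width = (11/12 − 0/1) / 1/1 = 11/12
  a: [0/1, 1/3) 
  b: [1/3, 5/6) 
  d: [5/6, 1/1) ← scaled code falls here ✓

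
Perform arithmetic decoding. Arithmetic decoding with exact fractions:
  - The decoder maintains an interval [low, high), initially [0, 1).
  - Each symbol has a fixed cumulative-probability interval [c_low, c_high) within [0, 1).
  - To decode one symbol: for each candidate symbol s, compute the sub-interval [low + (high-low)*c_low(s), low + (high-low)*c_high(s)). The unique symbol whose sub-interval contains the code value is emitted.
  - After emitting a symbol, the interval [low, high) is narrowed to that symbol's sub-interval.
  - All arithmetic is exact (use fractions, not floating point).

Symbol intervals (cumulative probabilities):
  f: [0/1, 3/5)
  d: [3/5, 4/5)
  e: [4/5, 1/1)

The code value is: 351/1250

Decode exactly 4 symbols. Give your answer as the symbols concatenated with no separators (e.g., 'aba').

Answer: ffde

Derivation:
Step 1: interval [0/1, 1/1), width = 1/1 - 0/1 = 1/1
  'f': [0/1 + 1/1*0/1, 0/1 + 1/1*3/5) = [0/1, 3/5) <- contains code 351/1250
  'd': [0/1 + 1/1*3/5, 0/1 + 1/1*4/5) = [3/5, 4/5)
  'e': [0/1 + 1/1*4/5, 0/1 + 1/1*1/1) = [4/5, 1/1)
  emit 'f', narrow to [0/1, 3/5)
Step 2: interval [0/1, 3/5), width = 3/5 - 0/1 = 3/5
  'f': [0/1 + 3/5*0/1, 0/1 + 3/5*3/5) = [0/1, 9/25) <- contains code 351/1250
  'd': [0/1 + 3/5*3/5, 0/1 + 3/5*4/5) = [9/25, 12/25)
  'e': [0/1 + 3/5*4/5, 0/1 + 3/5*1/1) = [12/25, 3/5)
  emit 'f', narrow to [0/1, 9/25)
Step 3: interval [0/1, 9/25), width = 9/25 - 0/1 = 9/25
  'f': [0/1 + 9/25*0/1, 0/1 + 9/25*3/5) = [0/1, 27/125)
  'd': [0/1 + 9/25*3/5, 0/1 + 9/25*4/5) = [27/125, 36/125) <- contains code 351/1250
  'e': [0/1 + 9/25*4/5, 0/1 + 9/25*1/1) = [36/125, 9/25)
  emit 'd', narrow to [27/125, 36/125)
Step 4: interval [27/125, 36/125), width = 36/125 - 27/125 = 9/125
  'f': [27/125 + 9/125*0/1, 27/125 + 9/125*3/5) = [27/125, 162/625)
  'd': [27/125 + 9/125*3/5, 27/125 + 9/125*4/5) = [162/625, 171/625)
  'e': [27/125 + 9/125*4/5, 27/125 + 9/125*1/1) = [171/625, 36/125) <- contains code 351/1250
  emit 'e', narrow to [171/625, 36/125)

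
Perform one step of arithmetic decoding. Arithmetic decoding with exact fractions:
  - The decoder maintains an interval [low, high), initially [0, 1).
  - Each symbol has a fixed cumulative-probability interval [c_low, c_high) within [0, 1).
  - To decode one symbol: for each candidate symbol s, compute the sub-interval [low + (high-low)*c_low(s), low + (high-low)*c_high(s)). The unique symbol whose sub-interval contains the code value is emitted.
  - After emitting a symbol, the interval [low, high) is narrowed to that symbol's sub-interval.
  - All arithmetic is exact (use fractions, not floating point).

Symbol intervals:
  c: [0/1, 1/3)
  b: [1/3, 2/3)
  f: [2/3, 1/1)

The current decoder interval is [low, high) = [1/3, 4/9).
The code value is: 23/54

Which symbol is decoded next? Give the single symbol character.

Interval width = high − low = 4/9 − 1/3 = 1/9
Scaled code = (code − low) / width = (23/54 − 1/3) / 1/9 = 5/6
  c: [0/1, 1/3) 
  b: [1/3, 2/3) 
  f: [2/3, 1/1) ← scaled code falls here ✓

Answer: f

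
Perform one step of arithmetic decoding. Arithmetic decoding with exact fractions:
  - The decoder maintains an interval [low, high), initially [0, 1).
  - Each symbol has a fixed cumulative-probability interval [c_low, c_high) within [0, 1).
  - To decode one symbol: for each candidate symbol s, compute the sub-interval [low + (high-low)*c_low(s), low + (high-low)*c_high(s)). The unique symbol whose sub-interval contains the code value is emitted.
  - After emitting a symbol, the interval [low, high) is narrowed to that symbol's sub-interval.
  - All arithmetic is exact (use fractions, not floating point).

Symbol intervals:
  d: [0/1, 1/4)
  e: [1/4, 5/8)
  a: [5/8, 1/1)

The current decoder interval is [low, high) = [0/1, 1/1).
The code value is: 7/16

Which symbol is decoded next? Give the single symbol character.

Answer: e

Derivation:
Interval width = high − low = 1/1 − 0/1 = 1/1
Scaled code = (code − low) / width = (7/16 − 0/1) / 1/1 = 7/16
  d: [0/1, 1/4) 
  e: [1/4, 5/8) ← scaled code falls here ✓
  a: [5/8, 1/1) 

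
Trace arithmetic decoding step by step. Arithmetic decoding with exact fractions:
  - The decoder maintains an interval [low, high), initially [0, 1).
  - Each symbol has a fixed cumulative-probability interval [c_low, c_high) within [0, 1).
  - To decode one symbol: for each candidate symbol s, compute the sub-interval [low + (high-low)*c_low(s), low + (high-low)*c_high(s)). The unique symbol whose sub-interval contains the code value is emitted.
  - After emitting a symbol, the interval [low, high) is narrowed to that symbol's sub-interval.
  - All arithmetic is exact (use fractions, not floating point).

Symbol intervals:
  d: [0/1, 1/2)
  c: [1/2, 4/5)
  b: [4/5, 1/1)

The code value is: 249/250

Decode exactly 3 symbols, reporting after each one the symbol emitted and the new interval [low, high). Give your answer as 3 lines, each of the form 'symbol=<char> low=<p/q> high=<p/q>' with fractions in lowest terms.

Step 1: interval [0/1, 1/1), width = 1/1 - 0/1 = 1/1
  'd': [0/1 + 1/1*0/1, 0/1 + 1/1*1/2) = [0/1, 1/2)
  'c': [0/1 + 1/1*1/2, 0/1 + 1/1*4/5) = [1/2, 4/5)
  'b': [0/1 + 1/1*4/5, 0/1 + 1/1*1/1) = [4/5, 1/1) <- contains code 249/250
  emit 'b', narrow to [4/5, 1/1)
Step 2: interval [4/5, 1/1), width = 1/1 - 4/5 = 1/5
  'd': [4/5 + 1/5*0/1, 4/5 + 1/5*1/2) = [4/5, 9/10)
  'c': [4/5 + 1/5*1/2, 4/5 + 1/5*4/5) = [9/10, 24/25)
  'b': [4/5 + 1/5*4/5, 4/5 + 1/5*1/1) = [24/25, 1/1) <- contains code 249/250
  emit 'b', narrow to [24/25, 1/1)
Step 3: interval [24/25, 1/1), width = 1/1 - 24/25 = 1/25
  'd': [24/25 + 1/25*0/1, 24/25 + 1/25*1/2) = [24/25, 49/50)
  'c': [24/25 + 1/25*1/2, 24/25 + 1/25*4/5) = [49/50, 124/125)
  'b': [24/25 + 1/25*4/5, 24/25 + 1/25*1/1) = [124/125, 1/1) <- contains code 249/250
  emit 'b', narrow to [124/125, 1/1)

Answer: symbol=b low=4/5 high=1/1
symbol=b low=24/25 high=1/1
symbol=b low=124/125 high=1/1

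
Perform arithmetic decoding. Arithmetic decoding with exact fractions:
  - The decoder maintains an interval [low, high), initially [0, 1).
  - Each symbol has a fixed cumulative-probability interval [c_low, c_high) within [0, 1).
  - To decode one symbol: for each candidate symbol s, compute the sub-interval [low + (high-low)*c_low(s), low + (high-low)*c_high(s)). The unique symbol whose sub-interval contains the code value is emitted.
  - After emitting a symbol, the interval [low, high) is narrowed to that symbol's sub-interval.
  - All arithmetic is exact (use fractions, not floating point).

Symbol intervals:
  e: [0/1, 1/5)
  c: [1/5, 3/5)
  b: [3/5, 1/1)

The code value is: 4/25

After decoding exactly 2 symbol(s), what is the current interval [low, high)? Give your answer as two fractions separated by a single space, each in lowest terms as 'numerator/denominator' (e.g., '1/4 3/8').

Step 1: interval [0/1, 1/1), width = 1/1 - 0/1 = 1/1
  'e': [0/1 + 1/1*0/1, 0/1 + 1/1*1/5) = [0/1, 1/5) <- contains code 4/25
  'c': [0/1 + 1/1*1/5, 0/1 + 1/1*3/5) = [1/5, 3/5)
  'b': [0/1 + 1/1*3/5, 0/1 + 1/1*1/1) = [3/5, 1/1)
  emit 'e', narrow to [0/1, 1/5)
Step 2: interval [0/1, 1/5), width = 1/5 - 0/1 = 1/5
  'e': [0/1 + 1/5*0/1, 0/1 + 1/5*1/5) = [0/1, 1/25)
  'c': [0/1 + 1/5*1/5, 0/1 + 1/5*3/5) = [1/25, 3/25)
  'b': [0/1 + 1/5*3/5, 0/1 + 1/5*1/1) = [3/25, 1/5) <- contains code 4/25
  emit 'b', narrow to [3/25, 1/5)

Answer: 3/25 1/5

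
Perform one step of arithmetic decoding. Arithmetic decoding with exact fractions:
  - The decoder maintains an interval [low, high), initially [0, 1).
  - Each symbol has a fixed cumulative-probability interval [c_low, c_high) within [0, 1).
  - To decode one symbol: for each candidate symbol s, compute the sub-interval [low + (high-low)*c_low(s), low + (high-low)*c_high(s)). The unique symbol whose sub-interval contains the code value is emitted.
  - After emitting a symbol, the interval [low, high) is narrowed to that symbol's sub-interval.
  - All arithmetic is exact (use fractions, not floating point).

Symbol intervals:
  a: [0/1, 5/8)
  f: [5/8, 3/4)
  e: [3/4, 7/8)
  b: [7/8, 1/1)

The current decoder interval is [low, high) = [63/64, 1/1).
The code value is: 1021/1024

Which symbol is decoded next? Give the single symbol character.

Interval width = high − low = 1/1 − 63/64 = 1/64
Scaled code = (code − low) / width = (1021/1024 − 63/64) / 1/64 = 13/16
  a: [0/1, 5/8) 
  f: [5/8, 3/4) 
  e: [3/4, 7/8) ← scaled code falls here ✓
  b: [7/8, 1/1) 

Answer: e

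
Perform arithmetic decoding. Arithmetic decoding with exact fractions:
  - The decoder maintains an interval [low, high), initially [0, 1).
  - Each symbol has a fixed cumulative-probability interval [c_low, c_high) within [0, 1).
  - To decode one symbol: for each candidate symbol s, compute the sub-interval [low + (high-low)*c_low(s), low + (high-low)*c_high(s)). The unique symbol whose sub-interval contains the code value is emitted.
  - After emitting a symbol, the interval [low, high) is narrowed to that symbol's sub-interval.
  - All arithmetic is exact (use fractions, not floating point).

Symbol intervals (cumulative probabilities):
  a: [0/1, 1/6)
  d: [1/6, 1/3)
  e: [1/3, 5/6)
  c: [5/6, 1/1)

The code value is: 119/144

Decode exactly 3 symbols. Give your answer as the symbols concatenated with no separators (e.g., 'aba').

Answer: ecc

Derivation:
Step 1: interval [0/1, 1/1), width = 1/1 - 0/1 = 1/1
  'a': [0/1 + 1/1*0/1, 0/1 + 1/1*1/6) = [0/1, 1/6)
  'd': [0/1 + 1/1*1/6, 0/1 + 1/1*1/3) = [1/6, 1/3)
  'e': [0/1 + 1/1*1/3, 0/1 + 1/1*5/6) = [1/3, 5/6) <- contains code 119/144
  'c': [0/1 + 1/1*5/6, 0/1 + 1/1*1/1) = [5/6, 1/1)
  emit 'e', narrow to [1/3, 5/6)
Step 2: interval [1/3, 5/6), width = 5/6 - 1/3 = 1/2
  'a': [1/3 + 1/2*0/1, 1/3 + 1/2*1/6) = [1/3, 5/12)
  'd': [1/3 + 1/2*1/6, 1/3 + 1/2*1/3) = [5/12, 1/2)
  'e': [1/3 + 1/2*1/3, 1/3 + 1/2*5/6) = [1/2, 3/4)
  'c': [1/3 + 1/2*5/6, 1/3 + 1/2*1/1) = [3/4, 5/6) <- contains code 119/144
  emit 'c', narrow to [3/4, 5/6)
Step 3: interval [3/4, 5/6), width = 5/6 - 3/4 = 1/12
  'a': [3/4 + 1/12*0/1, 3/4 + 1/12*1/6) = [3/4, 55/72)
  'd': [3/4 + 1/12*1/6, 3/4 + 1/12*1/3) = [55/72, 7/9)
  'e': [3/4 + 1/12*1/3, 3/4 + 1/12*5/6) = [7/9, 59/72)
  'c': [3/4 + 1/12*5/6, 3/4 + 1/12*1/1) = [59/72, 5/6) <- contains code 119/144
  emit 'c', narrow to [59/72, 5/6)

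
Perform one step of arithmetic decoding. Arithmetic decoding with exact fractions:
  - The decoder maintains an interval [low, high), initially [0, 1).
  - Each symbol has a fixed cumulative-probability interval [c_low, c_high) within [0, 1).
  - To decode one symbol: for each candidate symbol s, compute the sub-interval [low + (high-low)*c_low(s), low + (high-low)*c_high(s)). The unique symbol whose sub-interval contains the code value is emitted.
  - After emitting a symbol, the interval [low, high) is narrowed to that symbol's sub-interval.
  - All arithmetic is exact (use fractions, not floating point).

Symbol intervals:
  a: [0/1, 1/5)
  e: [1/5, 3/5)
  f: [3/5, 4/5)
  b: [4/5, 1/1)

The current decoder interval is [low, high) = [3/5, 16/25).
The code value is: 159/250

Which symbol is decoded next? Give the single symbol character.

Interval width = high − low = 16/25 − 3/5 = 1/25
Scaled code = (code − low) / width = (159/250 − 3/5) / 1/25 = 9/10
  a: [0/1, 1/5) 
  e: [1/5, 3/5) 
  f: [3/5, 4/5) 
  b: [4/5, 1/1) ← scaled code falls here ✓

Answer: b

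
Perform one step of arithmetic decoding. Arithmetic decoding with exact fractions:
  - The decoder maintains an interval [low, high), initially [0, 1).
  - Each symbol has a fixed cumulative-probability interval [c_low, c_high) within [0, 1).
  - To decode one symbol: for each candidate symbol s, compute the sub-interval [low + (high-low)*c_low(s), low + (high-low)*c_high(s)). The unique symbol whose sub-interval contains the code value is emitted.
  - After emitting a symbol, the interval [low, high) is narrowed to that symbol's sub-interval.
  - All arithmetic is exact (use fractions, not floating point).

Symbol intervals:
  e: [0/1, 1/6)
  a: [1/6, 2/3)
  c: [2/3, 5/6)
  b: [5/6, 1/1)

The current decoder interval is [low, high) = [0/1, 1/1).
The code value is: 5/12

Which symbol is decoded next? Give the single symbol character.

Answer: a

Derivation:
Interval width = high − low = 1/1 − 0/1 = 1/1
Scaled code = (code − low) / width = (5/12 − 0/1) / 1/1 = 5/12
  e: [0/1, 1/6) 
  a: [1/6, 2/3) ← scaled code falls here ✓
  c: [2/3, 5/6) 
  b: [5/6, 1/1) 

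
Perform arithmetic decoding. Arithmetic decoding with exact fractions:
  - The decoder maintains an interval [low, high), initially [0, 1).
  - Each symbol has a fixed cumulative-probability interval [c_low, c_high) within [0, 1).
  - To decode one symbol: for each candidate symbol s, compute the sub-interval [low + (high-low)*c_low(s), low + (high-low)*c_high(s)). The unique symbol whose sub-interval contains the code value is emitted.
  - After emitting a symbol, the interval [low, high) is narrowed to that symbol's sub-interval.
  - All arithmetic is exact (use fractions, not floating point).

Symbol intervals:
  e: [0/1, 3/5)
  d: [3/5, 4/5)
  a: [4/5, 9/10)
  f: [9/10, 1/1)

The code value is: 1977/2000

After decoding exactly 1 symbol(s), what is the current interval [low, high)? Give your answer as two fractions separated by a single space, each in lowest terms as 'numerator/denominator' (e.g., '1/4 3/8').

Answer: 9/10 1/1

Derivation:
Step 1: interval [0/1, 1/1), width = 1/1 - 0/1 = 1/1
  'e': [0/1 + 1/1*0/1, 0/1 + 1/1*3/5) = [0/1, 3/5)
  'd': [0/1 + 1/1*3/5, 0/1 + 1/1*4/5) = [3/5, 4/5)
  'a': [0/1 + 1/1*4/5, 0/1 + 1/1*9/10) = [4/5, 9/10)
  'f': [0/1 + 1/1*9/10, 0/1 + 1/1*1/1) = [9/10, 1/1) <- contains code 1977/2000
  emit 'f', narrow to [9/10, 1/1)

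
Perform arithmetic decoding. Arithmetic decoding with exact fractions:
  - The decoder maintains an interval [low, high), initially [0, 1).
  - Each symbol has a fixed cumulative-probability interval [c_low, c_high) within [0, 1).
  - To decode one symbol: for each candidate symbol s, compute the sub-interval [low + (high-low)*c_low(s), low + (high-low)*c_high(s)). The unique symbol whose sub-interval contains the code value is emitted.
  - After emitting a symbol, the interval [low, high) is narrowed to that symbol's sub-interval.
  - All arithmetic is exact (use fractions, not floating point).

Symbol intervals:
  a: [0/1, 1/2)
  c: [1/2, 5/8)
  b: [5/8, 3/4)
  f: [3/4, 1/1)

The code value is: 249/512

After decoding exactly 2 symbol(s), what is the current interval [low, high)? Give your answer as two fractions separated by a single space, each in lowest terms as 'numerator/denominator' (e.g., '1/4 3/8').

Answer: 3/8 1/2

Derivation:
Step 1: interval [0/1, 1/1), width = 1/1 - 0/1 = 1/1
  'a': [0/1 + 1/1*0/1, 0/1 + 1/1*1/2) = [0/1, 1/2) <- contains code 249/512
  'c': [0/1 + 1/1*1/2, 0/1 + 1/1*5/8) = [1/2, 5/8)
  'b': [0/1 + 1/1*5/8, 0/1 + 1/1*3/4) = [5/8, 3/4)
  'f': [0/1 + 1/1*3/4, 0/1 + 1/1*1/1) = [3/4, 1/1)
  emit 'a', narrow to [0/1, 1/2)
Step 2: interval [0/1, 1/2), width = 1/2 - 0/1 = 1/2
  'a': [0/1 + 1/2*0/1, 0/1 + 1/2*1/2) = [0/1, 1/4)
  'c': [0/1 + 1/2*1/2, 0/1 + 1/2*5/8) = [1/4, 5/16)
  'b': [0/1 + 1/2*5/8, 0/1 + 1/2*3/4) = [5/16, 3/8)
  'f': [0/1 + 1/2*3/4, 0/1 + 1/2*1/1) = [3/8, 1/2) <- contains code 249/512
  emit 'f', narrow to [3/8, 1/2)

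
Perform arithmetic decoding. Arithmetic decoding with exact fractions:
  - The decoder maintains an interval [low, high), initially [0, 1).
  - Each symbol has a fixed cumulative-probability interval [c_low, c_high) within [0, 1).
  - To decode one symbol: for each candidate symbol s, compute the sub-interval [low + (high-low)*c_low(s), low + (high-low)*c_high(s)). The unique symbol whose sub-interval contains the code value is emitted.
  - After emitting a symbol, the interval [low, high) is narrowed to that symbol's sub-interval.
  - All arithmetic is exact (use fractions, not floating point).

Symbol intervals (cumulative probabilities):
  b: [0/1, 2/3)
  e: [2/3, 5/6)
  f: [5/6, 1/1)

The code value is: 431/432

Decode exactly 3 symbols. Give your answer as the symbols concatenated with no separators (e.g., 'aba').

Step 1: interval [0/1, 1/1), width = 1/1 - 0/1 = 1/1
  'b': [0/1 + 1/1*0/1, 0/1 + 1/1*2/3) = [0/1, 2/3)
  'e': [0/1 + 1/1*2/3, 0/1 + 1/1*5/6) = [2/3, 5/6)
  'f': [0/1 + 1/1*5/6, 0/1 + 1/1*1/1) = [5/6, 1/1) <- contains code 431/432
  emit 'f', narrow to [5/6, 1/1)
Step 2: interval [5/6, 1/1), width = 1/1 - 5/6 = 1/6
  'b': [5/6 + 1/6*0/1, 5/6 + 1/6*2/3) = [5/6, 17/18)
  'e': [5/6 + 1/6*2/3, 5/6 + 1/6*5/6) = [17/18, 35/36)
  'f': [5/6 + 1/6*5/6, 5/6 + 1/6*1/1) = [35/36, 1/1) <- contains code 431/432
  emit 'f', narrow to [35/36, 1/1)
Step 3: interval [35/36, 1/1), width = 1/1 - 35/36 = 1/36
  'b': [35/36 + 1/36*0/1, 35/36 + 1/36*2/3) = [35/36, 107/108)
  'e': [35/36 + 1/36*2/3, 35/36 + 1/36*5/6) = [107/108, 215/216)
  'f': [35/36 + 1/36*5/6, 35/36 + 1/36*1/1) = [215/216, 1/1) <- contains code 431/432
  emit 'f', narrow to [215/216, 1/1)

Answer: fff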